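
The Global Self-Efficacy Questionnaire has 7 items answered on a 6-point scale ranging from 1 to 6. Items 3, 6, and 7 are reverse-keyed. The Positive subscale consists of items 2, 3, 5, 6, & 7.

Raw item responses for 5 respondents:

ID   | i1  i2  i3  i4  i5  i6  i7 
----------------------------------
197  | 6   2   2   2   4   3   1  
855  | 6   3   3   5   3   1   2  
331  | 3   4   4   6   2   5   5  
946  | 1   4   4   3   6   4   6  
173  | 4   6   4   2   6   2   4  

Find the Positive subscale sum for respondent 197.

Respondent 197 raw: 6, 2, 2, 2, 4, 3, 1.
Positive items: 2, 3, 5, 6, 7.
Reverse-coded (reversed = (1+6) − raw = 7 − raw):
  item 2: 2
  item 3: 7 − 2 = 5
  item 5: 4
  item 6: 7 − 3 = 4
  item 7: 7 − 1 = 6
Sum = 2 + 5 + 4 + 4 + 6 = 21

21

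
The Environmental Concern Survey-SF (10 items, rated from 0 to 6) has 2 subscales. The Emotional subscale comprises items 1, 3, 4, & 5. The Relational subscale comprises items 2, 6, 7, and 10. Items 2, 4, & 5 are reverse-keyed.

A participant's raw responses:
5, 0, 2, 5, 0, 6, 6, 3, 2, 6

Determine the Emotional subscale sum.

Emotional items: 1, 3, 4, 5.
Of these, items 4 & 5 are reverse-keyed; reverse-coded value = 6 − response.
  item 1: 5
  item 3: 2
  item 4: 6 − 5 = 1
  item 5: 6 − 0 = 6
Sum = 5 + 2 + 1 + 6 = 14

14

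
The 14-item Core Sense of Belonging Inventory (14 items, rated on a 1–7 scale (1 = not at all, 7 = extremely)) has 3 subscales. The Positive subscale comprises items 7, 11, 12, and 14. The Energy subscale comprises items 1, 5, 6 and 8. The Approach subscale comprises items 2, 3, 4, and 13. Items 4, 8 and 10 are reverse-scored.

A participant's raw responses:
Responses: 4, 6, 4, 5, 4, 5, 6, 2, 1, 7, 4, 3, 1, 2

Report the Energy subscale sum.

Energy items: 1, 5, 6, 8.
Of these, item 8 is reverse-scored; reverse-coded value = 8 − response.
  item 1: 4
  item 5: 4
  item 6: 5
  item 8: 8 − 2 = 6
Sum = 4 + 4 + 5 + 6 = 19

19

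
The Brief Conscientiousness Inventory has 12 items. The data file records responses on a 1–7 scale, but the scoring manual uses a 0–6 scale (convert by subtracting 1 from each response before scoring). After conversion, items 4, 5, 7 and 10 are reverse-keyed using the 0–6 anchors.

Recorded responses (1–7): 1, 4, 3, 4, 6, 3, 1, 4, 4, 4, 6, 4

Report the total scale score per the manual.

Convert to 0–6: 0, 3, 2, 3, 5, 2, 0, 3, 3, 3, 5, 3
Reverse-coded (reversed = (0+6) − raw = 6 − raw):
  item 4: 6 − 3 = 3
  item 5: 6 − 5 = 1
  item 7: 6 − 0 = 6
  item 10: 6 − 3 = 3
Scored: 0, 3, 2, 3, 1, 2, 6, 3, 3, 3, 5, 3
Total = 34

34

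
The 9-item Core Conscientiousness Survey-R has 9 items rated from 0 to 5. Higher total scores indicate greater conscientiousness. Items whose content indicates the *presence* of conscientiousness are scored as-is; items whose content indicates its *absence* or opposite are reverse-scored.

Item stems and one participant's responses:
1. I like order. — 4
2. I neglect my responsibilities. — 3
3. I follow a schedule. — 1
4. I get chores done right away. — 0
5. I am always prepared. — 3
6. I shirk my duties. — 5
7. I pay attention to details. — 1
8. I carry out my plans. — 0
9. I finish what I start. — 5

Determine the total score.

Items 2, 6 describe the absence/opposite of conscientiousness → reverse-score.
reverse-coded value = 5 − response.
  item 1: 4
  item 2: 5 − 3 = 2
  item 3: 1
  item 4: 0
  item 5: 3
  item 6: 5 − 5 = 0
  item 7: 1
  item 8: 0
  item 9: 5
Total = 4 + 2 + 1 + 0 + 3 + 0 + 1 + 0 + 5 = 16

16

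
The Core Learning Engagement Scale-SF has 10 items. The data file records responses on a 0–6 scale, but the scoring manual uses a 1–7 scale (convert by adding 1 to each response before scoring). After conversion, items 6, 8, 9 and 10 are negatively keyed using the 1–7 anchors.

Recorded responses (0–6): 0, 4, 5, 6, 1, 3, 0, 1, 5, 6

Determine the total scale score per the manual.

35

Convert to 1–7: 1, 5, 6, 7, 2, 4, 1, 2, 6, 7
Reverse-coded (reversed = (1+7) − raw = 8 − raw):
  item 6: 8 − 4 = 4
  item 8: 8 − 2 = 6
  item 9: 8 − 6 = 2
  item 10: 8 − 7 = 1
Scored: 1, 5, 6, 7, 2, 4, 1, 6, 2, 1
Total = 35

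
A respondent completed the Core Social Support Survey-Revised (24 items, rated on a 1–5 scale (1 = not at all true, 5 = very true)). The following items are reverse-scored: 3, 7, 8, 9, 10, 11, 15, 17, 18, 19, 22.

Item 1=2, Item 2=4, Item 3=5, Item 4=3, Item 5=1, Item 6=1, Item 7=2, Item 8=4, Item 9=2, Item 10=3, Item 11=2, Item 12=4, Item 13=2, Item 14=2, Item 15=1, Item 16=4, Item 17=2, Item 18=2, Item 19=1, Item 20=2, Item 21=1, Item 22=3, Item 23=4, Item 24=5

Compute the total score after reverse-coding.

Reversing items 3, 7, 8, 9, 10, 11, 15, 17, 18, 19, & 22 with 6 − raw:
Total = 2 + 4 + (6−5) + 3 + 1 + 1 + (6−2) + (6−4) + (6−2) + (6−3) + (6−2) + 4 + 2 + 2 + (6−1) + 4 + (6−2) + (6−2) + (6−1) + 2 + 1 + (6−3) + 4 + 5
      = 2 + 4 + 1 + 3 + 1 + 1 + 4 + 2 + 4 + 3 + 4 + 4 + 2 + 2 + 5 + 4 + 4 + 4 + 5 + 2 + 1 + 3 + 4 + 5 = 74

74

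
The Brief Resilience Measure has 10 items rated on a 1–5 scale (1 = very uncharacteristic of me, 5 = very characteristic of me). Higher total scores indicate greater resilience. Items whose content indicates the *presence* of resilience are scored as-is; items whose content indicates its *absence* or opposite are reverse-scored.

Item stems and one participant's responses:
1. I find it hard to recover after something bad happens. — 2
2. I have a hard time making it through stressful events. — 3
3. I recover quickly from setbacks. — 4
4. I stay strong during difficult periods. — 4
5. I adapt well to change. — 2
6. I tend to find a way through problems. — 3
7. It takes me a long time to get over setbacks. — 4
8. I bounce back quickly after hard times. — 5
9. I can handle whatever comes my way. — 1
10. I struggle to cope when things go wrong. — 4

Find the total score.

30

Items 1, 2, 7, 10 describe the absence/opposite of resilience → reverse-score.
on a 1–5 scale, reversed = 6 − raw.
  item 1: 6 − 2 = 4
  item 2: 6 − 3 = 3
  item 3: 4
  item 4: 4
  item 5: 2
  item 6: 3
  item 7: 6 − 4 = 2
  item 8: 5
  item 9: 1
  item 10: 6 − 4 = 2
Total = 4 + 3 + 4 + 4 + 2 + 3 + 2 + 5 + 1 + 2 = 30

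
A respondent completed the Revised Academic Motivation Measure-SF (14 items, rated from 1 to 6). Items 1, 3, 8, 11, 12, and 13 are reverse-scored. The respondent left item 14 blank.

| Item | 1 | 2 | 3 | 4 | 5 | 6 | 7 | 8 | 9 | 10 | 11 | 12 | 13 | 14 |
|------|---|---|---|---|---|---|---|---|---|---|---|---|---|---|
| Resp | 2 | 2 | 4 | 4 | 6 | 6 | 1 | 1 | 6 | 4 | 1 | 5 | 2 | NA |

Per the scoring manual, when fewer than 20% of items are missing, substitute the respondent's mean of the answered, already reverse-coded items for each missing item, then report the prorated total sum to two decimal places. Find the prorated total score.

60.31

Reverse-coded (reverse-coded value = 7 − response):
  item 1: 7 − 2 = 5
  item 3: 7 − 4 = 3
  item 8: 7 − 1 = 6
  item 11: 7 − 1 = 6
  item 12: 7 − 5 = 2
  item 13: 7 − 2 = 5
Completed scored items (13 of 14): 5, 2, 3, 4, 6, 6, 1, 6, 6, 4, 6, 2, 5; sum = 56.
Person mean = 56 / 13 ≈ 4.3077
Prorated total = (56 / 13) × 14 = 60.31 (to 2 dp)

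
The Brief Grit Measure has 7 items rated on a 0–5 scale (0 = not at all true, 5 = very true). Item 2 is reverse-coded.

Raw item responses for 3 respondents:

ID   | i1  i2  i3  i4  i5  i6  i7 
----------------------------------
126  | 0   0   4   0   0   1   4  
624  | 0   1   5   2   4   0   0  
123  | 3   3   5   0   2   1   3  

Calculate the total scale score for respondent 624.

15

Respondent 624 raw: 0, 1, 5, 2, 4, 0, 0.
Reverse-coded (reversed = (0+5) − raw = 5 − raw):
  item 1: 0
  item 2: 5 − 1 = 4
  item 3: 5
  item 4: 2
  item 5: 4
  item 6: 0
  item 7: 0
Sum = 0 + 4 + 5 + 2 + 4 + 0 + 0 = 15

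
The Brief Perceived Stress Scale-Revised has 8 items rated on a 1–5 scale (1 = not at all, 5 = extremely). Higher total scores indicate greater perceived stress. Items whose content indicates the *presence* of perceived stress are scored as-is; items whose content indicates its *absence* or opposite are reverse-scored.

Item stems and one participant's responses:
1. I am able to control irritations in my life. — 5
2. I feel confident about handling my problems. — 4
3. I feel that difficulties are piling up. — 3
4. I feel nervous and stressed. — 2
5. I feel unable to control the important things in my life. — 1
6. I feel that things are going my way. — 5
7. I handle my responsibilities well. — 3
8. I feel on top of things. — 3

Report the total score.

16

Items 1, 2, 6, 7, 8 describe the absence/opposite of perceived stress → reverse-score.
reverse-coded value = 6 − response.
  item 1: 6 − 5 = 1
  item 2: 6 − 4 = 2
  item 3: 3
  item 4: 2
  item 5: 1
  item 6: 6 − 5 = 1
  item 7: 6 − 3 = 3
  item 8: 6 − 3 = 3
Total = 1 + 2 + 3 + 2 + 1 + 1 + 3 + 3 = 16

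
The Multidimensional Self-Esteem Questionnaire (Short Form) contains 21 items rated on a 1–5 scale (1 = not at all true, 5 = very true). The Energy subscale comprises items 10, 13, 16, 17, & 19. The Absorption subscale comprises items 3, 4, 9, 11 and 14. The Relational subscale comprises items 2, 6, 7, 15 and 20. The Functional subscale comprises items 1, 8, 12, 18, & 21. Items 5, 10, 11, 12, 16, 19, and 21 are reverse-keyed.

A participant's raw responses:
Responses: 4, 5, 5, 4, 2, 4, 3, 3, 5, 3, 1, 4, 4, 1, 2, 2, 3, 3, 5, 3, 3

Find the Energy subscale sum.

15

Energy items: 10, 13, 16, 17, 19.
Of these, items 10, 16 and 19 are reverse-keyed; reverse-coded value = 6 − response.
  item 10: 6 − 3 = 3
  item 13: 4
  item 16: 6 − 2 = 4
  item 17: 3
  item 19: 6 − 5 = 1
Sum = 3 + 4 + 4 + 3 + 1 = 15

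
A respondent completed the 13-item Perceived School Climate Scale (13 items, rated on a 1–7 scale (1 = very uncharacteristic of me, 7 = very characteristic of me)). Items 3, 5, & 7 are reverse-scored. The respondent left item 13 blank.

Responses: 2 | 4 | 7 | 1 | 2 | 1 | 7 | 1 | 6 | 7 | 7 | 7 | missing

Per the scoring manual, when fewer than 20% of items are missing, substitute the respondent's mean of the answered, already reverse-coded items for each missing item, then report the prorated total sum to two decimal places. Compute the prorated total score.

47.67

Reverse-coded (reversed = (1+7) − raw = 8 − raw):
  item 3: 8 − 7 = 1
  item 5: 8 − 2 = 6
  item 7: 8 − 7 = 1
Completed scored items (12 of 13): 2, 4, 1, 1, 6, 1, 1, 1, 6, 7, 7, 7; sum = 44.
Person mean = 44 / 12 ≈ 3.6667
Prorated total = (44 / 12) × 13 = 47.67 (to 2 dp)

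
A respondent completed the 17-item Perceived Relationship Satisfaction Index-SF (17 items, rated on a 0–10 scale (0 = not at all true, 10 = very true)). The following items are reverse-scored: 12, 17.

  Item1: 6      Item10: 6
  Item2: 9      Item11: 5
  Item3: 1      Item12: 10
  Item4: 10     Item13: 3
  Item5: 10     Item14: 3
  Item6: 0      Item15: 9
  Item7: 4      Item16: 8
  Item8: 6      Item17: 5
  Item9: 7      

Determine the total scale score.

92

Raw sum = 102. Reverse-scored items: 12, 17; their raw sum = 15.
Each reversal replaces raw with 10 − raw, changing the total by 10 − 2·raw per item.
Total = 102 + 2·10 − 2·15 = 102 + 20 − 30 = 92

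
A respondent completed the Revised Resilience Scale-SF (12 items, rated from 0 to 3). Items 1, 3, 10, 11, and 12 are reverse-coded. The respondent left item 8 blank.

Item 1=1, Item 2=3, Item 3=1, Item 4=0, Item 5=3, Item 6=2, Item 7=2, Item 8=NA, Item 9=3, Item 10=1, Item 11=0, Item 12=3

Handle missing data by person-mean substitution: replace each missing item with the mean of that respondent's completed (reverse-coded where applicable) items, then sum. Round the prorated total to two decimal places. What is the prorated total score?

24.00

Reverse-coded (reverse-coded value = 3 − response):
  item 1: 3 − 1 = 2
  item 3: 3 − 1 = 2
  item 10: 3 − 1 = 2
  item 11: 3 − 0 = 3
  item 12: 3 − 3 = 0
Completed scored items (11 of 12): 2, 3, 2, 0, 3, 2, 2, 3, 2, 3, 0; sum = 22.
Person mean = 22 / 11 ≈ 2.0000
Prorated total = (22 / 11) × 12 = 24.00 (to 2 dp)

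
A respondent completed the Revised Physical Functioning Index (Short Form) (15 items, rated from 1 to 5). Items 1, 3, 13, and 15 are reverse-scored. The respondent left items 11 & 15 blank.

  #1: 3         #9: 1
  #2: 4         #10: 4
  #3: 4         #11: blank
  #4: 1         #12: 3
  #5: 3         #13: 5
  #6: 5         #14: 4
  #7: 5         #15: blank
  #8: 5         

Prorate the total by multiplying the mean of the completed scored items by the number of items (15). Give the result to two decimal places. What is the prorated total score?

Reverse-coded (reversed = (1+5) − raw = 6 − raw):
  item 1: 6 − 3 = 3
  item 3: 6 − 4 = 2
  item 13: 6 − 5 = 1
Completed scored items (13 of 15): 3, 4, 2, 1, 3, 5, 5, 5, 1, 4, 3, 1, 4; sum = 41.
Person mean = 41 / 13 ≈ 3.1538
Prorated total = (41 / 13) × 15 = 47.31 (to 2 dp)

47.31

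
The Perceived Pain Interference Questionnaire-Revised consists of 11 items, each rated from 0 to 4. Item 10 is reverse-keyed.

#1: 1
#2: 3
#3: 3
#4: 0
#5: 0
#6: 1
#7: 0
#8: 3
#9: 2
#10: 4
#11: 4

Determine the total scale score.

Raw sum = 21. Reverse-keyed items: 10; their raw sum = 4.
Each reversal replaces raw with 4 − raw, changing the total by 4 − 2·raw per item.
Total = 21 + 1·4 − 2·4 = 21 + 4 − 8 = 17

17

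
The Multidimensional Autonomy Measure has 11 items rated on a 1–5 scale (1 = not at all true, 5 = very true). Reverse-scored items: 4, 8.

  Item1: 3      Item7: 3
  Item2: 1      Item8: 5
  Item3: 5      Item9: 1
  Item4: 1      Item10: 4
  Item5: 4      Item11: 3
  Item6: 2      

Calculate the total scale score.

32

Reversing items 4 & 8 with 6 − raw:
Total = 3 + 1 + 5 + (6−1) + 4 + 2 + 3 + (6−5) + 1 + 4 + 3
      = 3 + 1 + 5 + 5 + 4 + 2 + 3 + 1 + 1 + 4 + 3 = 32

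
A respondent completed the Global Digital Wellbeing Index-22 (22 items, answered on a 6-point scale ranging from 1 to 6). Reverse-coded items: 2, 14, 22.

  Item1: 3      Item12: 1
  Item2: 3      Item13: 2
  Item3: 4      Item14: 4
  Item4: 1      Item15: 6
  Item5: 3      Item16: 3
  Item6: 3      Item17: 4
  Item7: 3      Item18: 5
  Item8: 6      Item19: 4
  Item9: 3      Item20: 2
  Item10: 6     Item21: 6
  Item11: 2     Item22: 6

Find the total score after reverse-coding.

Raw sum = 80. Reverse-coded items: 2, 14, 22; their raw sum = 13.
Each reversal replaces raw with 7 − raw, changing the total by 7 − 2·raw per item.
Total = 80 + 3·7 − 2·13 = 80 + 21 − 26 = 75

75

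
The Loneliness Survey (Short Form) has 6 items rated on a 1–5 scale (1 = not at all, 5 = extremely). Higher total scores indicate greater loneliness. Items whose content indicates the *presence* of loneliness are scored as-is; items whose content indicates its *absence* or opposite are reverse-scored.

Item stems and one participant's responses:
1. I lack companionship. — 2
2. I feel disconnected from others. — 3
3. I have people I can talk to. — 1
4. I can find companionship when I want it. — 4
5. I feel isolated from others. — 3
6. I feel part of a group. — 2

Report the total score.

Items 3, 4, 6 describe the absence/opposite of loneliness → reverse-score.
reversed = (1+5) − raw = 6 − raw.
  item 1: 2
  item 2: 3
  item 3: 6 − 1 = 5
  item 4: 6 − 4 = 2
  item 5: 3
  item 6: 6 − 2 = 4
Total = 2 + 3 + 5 + 2 + 3 + 4 = 19

19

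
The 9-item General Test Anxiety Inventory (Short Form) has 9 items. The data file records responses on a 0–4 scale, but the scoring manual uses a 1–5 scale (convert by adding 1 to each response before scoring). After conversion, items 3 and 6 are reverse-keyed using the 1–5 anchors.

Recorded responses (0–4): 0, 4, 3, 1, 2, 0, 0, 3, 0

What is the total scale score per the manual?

Convert to 1–5: 1, 5, 4, 2, 3, 1, 1, 4, 1
Reverse-coded (reverse-coded value = 6 − response):
  item 3: 6 − 4 = 2
  item 6: 6 − 1 = 5
Scored: 1, 5, 2, 2, 3, 5, 1, 4, 1
Total = 24

24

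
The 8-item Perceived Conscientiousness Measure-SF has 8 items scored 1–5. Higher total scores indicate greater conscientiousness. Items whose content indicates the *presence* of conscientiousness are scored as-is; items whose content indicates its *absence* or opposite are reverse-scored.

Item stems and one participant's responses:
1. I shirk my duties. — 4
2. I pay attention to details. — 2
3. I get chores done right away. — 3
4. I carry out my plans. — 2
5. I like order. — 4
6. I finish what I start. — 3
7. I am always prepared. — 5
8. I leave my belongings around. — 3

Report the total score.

Items 1, 8 describe the absence/opposite of conscientiousness → reverse-score.
reversed = (1+5) − raw = 6 − raw.
  item 1: 6 − 4 = 2
  item 2: 2
  item 3: 3
  item 4: 2
  item 5: 4
  item 6: 3
  item 7: 5
  item 8: 6 − 3 = 3
Total = 2 + 2 + 3 + 2 + 4 + 3 + 5 + 3 = 24

24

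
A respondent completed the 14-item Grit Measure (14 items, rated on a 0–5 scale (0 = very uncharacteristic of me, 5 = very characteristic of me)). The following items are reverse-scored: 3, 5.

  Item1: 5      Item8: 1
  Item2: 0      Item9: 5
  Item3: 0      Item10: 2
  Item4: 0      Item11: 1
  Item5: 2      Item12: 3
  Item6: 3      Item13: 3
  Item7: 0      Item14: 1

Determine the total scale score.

Reversing items 3 and 5 with 5 − raw:
Total = 5 + 0 + (5−0) + 0 + (5−2) + 3 + 0 + 1 + 5 + 2 + 1 + 3 + 3 + 1
      = 5 + 0 + 5 + 0 + 3 + 3 + 0 + 1 + 5 + 2 + 1 + 3 + 3 + 1 = 32

32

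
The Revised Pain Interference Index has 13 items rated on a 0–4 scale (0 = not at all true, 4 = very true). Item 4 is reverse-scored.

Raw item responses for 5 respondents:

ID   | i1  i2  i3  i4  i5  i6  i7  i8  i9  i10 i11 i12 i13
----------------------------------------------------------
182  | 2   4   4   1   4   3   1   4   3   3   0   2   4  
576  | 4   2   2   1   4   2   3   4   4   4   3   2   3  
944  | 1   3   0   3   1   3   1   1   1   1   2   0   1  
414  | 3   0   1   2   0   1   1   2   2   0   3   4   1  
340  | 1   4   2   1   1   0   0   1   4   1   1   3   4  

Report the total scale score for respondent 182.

Respondent 182 raw: 2, 4, 4, 1, 4, 3, 1, 4, 3, 3, 0, 2, 4.
Reverse-coded (on a 0–4 scale, reversed = 4 − raw):
  item 1: 2
  item 2: 4
  item 3: 4
  item 4: 4 − 1 = 3
  item 5: 4
  item 6: 3
  item 7: 1
  item 8: 4
  item 9: 3
  item 10: 3
  item 11: 0
  item 12: 2
  item 13: 4
Sum = 2 + 4 + 4 + 3 + 4 + 3 + 1 + 4 + 3 + 3 + 0 + 2 + 4 = 37

37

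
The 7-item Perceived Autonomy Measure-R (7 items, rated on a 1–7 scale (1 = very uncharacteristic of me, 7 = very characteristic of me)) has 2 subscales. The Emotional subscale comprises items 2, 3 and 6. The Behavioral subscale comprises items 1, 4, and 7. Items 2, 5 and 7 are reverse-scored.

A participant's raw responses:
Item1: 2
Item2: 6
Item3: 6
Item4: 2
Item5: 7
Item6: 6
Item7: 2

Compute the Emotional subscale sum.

Emotional items: 2, 3, 6.
Of these, item 2 is reverse-scored; on a 1–7 scale, reversed = 8 − raw.
  item 2: 8 − 6 = 2
  item 3: 6
  item 6: 6
Sum = 2 + 6 + 6 = 14

14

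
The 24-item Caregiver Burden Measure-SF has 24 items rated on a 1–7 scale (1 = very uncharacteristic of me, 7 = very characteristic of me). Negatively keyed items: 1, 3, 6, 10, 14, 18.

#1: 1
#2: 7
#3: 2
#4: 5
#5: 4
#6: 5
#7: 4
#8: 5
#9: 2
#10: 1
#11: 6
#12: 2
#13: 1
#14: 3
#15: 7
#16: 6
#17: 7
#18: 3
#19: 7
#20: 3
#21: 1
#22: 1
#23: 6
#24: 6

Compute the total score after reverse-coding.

113

Raw sum = 95. Negatively keyed items: 1, 3, 6, 10, 14, 18; their raw sum = 15.
Each reversal replaces raw with 8 − raw, changing the total by 8 − 2·raw per item.
Total = 95 + 6·8 − 2·15 = 95 + 48 − 30 = 113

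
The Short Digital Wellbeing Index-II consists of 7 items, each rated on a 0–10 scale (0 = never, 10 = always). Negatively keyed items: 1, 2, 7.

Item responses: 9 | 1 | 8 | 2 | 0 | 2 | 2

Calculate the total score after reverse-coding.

30

Apply reverse scoring (reversed = (0+10) − raw = 10 − raw):
  item 1: 10 − 9 = 1
  item 2: 10 − 1 = 9
  item 7: 10 − 2 = 8
After reverse-coding: 1, 9, 8, 2, 0, 2, 8
Total = 1 + 9 + 8 + 2 + 0 + 2 + 8 = 30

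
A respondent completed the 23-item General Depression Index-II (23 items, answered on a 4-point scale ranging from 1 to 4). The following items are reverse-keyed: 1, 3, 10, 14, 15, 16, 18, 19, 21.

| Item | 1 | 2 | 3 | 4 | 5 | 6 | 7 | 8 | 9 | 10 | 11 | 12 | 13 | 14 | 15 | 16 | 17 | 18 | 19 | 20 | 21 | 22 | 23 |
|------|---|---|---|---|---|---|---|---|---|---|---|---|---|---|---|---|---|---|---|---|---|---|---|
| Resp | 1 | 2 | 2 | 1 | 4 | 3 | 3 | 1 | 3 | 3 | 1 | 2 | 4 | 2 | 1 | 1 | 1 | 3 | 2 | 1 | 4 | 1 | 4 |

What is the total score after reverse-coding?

Reverse-keyed items use 5 − raw:
  item 1: 5 − 1 = 4
  item 3: 5 − 2 = 3
  item 10: 5 − 3 = 2
  item 14: 5 − 2 = 3
  item 15: 5 − 1 = 4
  item 16: 5 − 1 = 4
  item 18: 5 − 3 = 2
  item 19: 5 − 2 = 3
  item 21: 5 − 4 = 1
After reverse-coding: 4, 2, 3, 1, 4, 3, 3, 1, 3, 2, 1, 2, 4, 3, 4, 4, 1, 2, 3, 1, 1, 1, 4
Total = 4 + 2 + 3 + 1 + 4 + 3 + 3 + 1 + 3 + 2 + 1 + 2 + 4 + 3 + 4 + 4 + 1 + 2 + 3 + 1 + 1 + 1 + 4 = 57

57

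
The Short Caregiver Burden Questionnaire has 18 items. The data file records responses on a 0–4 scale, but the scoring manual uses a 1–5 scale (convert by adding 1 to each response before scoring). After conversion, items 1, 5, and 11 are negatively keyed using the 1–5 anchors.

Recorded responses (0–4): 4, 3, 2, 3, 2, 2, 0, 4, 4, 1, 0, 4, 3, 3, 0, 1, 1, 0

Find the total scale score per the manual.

Convert to 1–5: 5, 4, 3, 4, 3, 3, 1, 5, 5, 2, 1, 5, 4, 4, 1, 2, 2, 1
Reverse-coded (reversed = (1+5) − raw = 6 − raw):
  item 1: 6 − 5 = 1
  item 5: 6 − 3 = 3
  item 11: 6 − 1 = 5
Scored: 1, 4, 3, 4, 3, 3, 1, 5, 5, 2, 5, 5, 4, 4, 1, 2, 2, 1
Total = 55

55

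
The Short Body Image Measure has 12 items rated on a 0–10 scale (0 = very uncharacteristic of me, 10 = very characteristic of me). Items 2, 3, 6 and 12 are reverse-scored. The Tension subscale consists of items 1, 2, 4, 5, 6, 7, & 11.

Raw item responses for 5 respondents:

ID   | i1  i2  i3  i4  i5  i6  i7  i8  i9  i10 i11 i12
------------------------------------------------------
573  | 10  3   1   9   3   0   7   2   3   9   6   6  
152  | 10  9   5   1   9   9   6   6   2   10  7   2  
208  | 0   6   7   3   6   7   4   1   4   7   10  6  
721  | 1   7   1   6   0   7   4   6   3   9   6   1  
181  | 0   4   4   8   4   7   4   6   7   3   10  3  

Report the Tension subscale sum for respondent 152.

Respondent 152 raw: 10, 9, 5, 1, 9, 9, 6, 6, 2, 10, 7, 2.
Tension items: 1, 2, 4, 5, 6, 7, 11.
Reverse-coded (reverse-coded value = 10 − response):
  item 1: 10
  item 2: 10 − 9 = 1
  item 4: 1
  item 5: 9
  item 6: 10 − 9 = 1
  item 7: 6
  item 11: 7
Sum = 10 + 1 + 1 + 9 + 1 + 6 + 7 = 35

35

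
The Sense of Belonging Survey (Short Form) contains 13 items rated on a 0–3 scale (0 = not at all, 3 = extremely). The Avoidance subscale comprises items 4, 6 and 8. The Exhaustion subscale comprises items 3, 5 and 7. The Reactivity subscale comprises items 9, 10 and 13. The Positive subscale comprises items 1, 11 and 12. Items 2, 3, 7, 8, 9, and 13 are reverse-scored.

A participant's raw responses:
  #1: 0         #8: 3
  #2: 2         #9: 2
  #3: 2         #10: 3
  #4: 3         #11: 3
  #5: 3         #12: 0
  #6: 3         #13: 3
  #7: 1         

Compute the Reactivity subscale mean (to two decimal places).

1.33

Reactivity items: 9, 10, 13.
Of these, items 9 and 13 are reverse-scored; reversed = (0+3) − raw = 3 − raw.
  item 9: 3 − 2 = 1
  item 10: 3
  item 13: 3 − 3 = 0
Sum = 1 + 3 + 0 = 4
Mean = 4 / 3 = 1.33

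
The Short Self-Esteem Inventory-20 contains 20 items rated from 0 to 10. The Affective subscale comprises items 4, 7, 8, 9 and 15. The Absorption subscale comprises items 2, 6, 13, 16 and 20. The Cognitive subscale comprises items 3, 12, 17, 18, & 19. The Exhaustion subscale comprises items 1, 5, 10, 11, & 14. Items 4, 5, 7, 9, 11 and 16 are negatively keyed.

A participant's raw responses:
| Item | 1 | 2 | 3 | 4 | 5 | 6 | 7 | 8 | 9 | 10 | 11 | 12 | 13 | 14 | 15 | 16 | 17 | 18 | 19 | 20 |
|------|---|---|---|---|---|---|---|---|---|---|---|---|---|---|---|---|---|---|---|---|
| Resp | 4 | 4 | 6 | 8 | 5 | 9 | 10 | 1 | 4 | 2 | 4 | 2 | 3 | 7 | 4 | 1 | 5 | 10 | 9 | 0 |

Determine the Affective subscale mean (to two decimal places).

2.60

Affective items: 4, 7, 8, 9, 15.
Of these, items 4, 7 and 9 are negatively keyed; reversed = (0+10) − raw = 10 − raw.
  item 4: 10 − 8 = 2
  item 7: 10 − 10 = 0
  item 8: 1
  item 9: 10 − 4 = 6
  item 15: 4
Sum = 2 + 0 + 1 + 6 + 4 = 13
Mean = 13 / 5 = 2.60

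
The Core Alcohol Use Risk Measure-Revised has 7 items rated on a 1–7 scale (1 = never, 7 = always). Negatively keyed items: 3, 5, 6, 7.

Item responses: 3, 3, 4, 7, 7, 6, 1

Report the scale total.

Reversing items 3, 5, 6 and 7 with 8 − raw:
Total = 3 + 3 + (8−4) + 7 + (8−7) + (8−6) + (8−1)
      = 3 + 3 + 4 + 7 + 1 + 2 + 7 = 27

27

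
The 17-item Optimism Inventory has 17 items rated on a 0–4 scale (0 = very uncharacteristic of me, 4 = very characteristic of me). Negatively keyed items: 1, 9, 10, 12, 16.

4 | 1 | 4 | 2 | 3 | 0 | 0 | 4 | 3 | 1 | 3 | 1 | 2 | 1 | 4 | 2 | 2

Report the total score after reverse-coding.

35

Negatively keyed items use 4 − raw:
  item 1: 4 − 4 = 0
  item 9: 4 − 3 = 1
  item 10: 4 − 1 = 3
  item 12: 4 − 1 = 3
  item 16: 4 − 2 = 2
Scored items: 0, 1, 4, 2, 3, 0, 0, 4, 1, 3, 3, 3, 2, 1, 4, 2, 2
Total = 0 + 1 + 4 + 2 + 3 + 0 + 0 + 4 + 1 + 3 + 3 + 3 + 2 + 1 + 4 + 2 + 2 = 35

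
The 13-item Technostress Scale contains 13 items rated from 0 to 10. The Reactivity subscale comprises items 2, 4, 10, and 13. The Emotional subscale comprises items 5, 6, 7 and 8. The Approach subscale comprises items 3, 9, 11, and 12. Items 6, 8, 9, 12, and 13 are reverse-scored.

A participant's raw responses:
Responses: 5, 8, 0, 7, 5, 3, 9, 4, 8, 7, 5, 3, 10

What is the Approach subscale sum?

Approach items: 3, 9, 11, 12.
Of these, items 9 and 12 are reverse-scored; reverse-coded value = 10 − response.
  item 3: 0
  item 9: 10 − 8 = 2
  item 11: 5
  item 12: 10 − 3 = 7
Sum = 0 + 2 + 5 + 7 = 14

14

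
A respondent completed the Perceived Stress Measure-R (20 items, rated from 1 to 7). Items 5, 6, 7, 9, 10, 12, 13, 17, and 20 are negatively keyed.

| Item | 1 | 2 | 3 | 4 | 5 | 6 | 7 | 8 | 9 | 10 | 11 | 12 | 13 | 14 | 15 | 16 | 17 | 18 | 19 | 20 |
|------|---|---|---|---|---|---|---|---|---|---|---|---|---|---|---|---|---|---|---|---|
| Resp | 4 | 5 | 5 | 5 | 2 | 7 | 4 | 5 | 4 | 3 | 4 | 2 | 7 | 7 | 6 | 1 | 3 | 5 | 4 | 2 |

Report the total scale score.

89

Reversing items 5, 6, 7, 9, 10, 12, 13, 17 and 20 with 8 − raw:
Total = 4 + 5 + 5 + 5 + (8−2) + (8−7) + (8−4) + 5 + (8−4) + (8−3) + 4 + (8−2) + (8−7) + 7 + 6 + 1 + (8−3) + 5 + 4 + (8−2)
      = 4 + 5 + 5 + 5 + 6 + 1 + 4 + 5 + 4 + 5 + 4 + 6 + 1 + 7 + 6 + 1 + 5 + 5 + 4 + 6 = 89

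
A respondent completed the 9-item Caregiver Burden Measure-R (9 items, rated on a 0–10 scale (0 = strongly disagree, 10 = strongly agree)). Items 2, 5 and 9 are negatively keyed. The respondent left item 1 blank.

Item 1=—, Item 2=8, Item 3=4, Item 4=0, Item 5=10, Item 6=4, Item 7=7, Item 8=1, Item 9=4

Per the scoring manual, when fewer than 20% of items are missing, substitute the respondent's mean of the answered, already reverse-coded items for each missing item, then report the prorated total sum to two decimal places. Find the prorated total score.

27.00

Reverse-coded (reverse-coded value = 10 − response):
  item 2: 10 − 8 = 2
  item 5: 10 − 10 = 0
  item 9: 10 − 4 = 6
Completed scored items (8 of 9): 2, 4, 0, 0, 4, 7, 1, 6; sum = 24.
Person mean = 24 / 8 ≈ 3.0000
Prorated total = (24 / 8) × 9 = 27.00 (to 2 dp)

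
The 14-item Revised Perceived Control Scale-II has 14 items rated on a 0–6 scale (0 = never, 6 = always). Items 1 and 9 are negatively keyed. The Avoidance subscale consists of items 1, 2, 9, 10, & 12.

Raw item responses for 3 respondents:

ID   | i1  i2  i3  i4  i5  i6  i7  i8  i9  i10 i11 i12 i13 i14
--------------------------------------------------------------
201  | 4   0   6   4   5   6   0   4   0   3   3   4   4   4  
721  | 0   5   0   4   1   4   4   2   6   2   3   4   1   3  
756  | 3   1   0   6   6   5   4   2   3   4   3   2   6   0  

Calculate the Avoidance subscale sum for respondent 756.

13

Respondent 756 raw: 3, 1, 0, 6, 6, 5, 4, 2, 3, 4, 3, 2, 6, 0.
Avoidance items: 1, 2, 9, 10, 12.
Reverse-coded (reverse-coded value = 6 − response):
  item 1: 6 − 3 = 3
  item 2: 1
  item 9: 6 − 3 = 3
  item 10: 4
  item 12: 2
Sum = 3 + 1 + 3 + 4 + 2 = 13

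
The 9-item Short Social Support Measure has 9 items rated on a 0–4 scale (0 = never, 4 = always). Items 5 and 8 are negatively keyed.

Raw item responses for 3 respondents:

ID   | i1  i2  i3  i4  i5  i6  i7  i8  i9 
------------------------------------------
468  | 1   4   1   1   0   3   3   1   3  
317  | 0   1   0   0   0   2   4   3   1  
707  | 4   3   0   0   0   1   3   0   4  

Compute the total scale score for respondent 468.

Respondent 468 raw: 1, 4, 1, 1, 0, 3, 3, 1, 3.
Reverse-coded (on a 0–4 scale, reversed = 4 − raw):
  item 1: 1
  item 2: 4
  item 3: 1
  item 4: 1
  item 5: 4 − 0 = 4
  item 6: 3
  item 7: 3
  item 8: 4 − 1 = 3
  item 9: 3
Sum = 1 + 4 + 1 + 1 + 4 + 3 + 3 + 3 + 3 = 23

23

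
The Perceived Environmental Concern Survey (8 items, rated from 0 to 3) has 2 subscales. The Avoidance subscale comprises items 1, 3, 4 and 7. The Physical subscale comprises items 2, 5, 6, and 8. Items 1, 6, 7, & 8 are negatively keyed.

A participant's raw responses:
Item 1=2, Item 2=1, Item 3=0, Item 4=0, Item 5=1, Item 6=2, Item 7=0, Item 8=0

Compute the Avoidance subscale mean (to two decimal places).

Avoidance items: 1, 3, 4, 7.
Of these, items 1 & 7 are negatively keyed; reversed = (0+3) − raw = 3 − raw.
  item 1: 3 − 2 = 1
  item 3: 0
  item 4: 0
  item 7: 3 − 0 = 3
Sum = 1 + 0 + 0 + 3 = 4
Mean = 4 / 4 = 1.00

1.00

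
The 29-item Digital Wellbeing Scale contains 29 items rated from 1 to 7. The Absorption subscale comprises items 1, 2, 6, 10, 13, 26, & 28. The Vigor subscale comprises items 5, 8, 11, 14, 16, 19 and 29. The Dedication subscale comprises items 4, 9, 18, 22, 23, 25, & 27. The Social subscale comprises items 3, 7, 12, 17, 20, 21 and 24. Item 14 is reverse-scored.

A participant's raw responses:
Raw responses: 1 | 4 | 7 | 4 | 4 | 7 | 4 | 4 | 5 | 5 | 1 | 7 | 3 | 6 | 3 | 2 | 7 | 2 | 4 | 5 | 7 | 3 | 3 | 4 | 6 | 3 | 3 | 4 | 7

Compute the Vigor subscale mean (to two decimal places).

Vigor items: 5, 8, 11, 14, 16, 19, 29.
Of these, item 14 is reverse-scored; reverse-coded value = 8 − response.
  item 5: 4
  item 8: 4
  item 11: 1
  item 14: 8 − 6 = 2
  item 16: 2
  item 19: 4
  item 29: 7
Sum = 4 + 4 + 1 + 2 + 2 + 4 + 7 = 24
Mean = 24 / 7 = 3.43

3.43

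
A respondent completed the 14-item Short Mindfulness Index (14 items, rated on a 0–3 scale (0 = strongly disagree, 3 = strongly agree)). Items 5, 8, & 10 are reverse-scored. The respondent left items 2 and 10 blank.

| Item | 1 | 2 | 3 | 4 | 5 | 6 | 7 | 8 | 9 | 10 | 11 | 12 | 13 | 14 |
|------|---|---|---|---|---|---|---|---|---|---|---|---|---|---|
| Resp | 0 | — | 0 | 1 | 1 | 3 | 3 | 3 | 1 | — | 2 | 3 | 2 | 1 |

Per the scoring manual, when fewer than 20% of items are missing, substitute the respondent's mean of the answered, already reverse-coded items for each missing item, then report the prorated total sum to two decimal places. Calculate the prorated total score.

21.00

Reverse-coded (on a 0–3 scale, reversed = 3 − raw):
  item 5: 3 − 1 = 2
  item 8: 3 − 3 = 0
Completed scored items (12 of 14): 0, 0, 1, 2, 3, 3, 0, 1, 2, 3, 2, 1; sum = 18.
Person mean = 18 / 12 ≈ 1.5000
Prorated total = (18 / 12) × 14 = 21.00 (to 2 dp)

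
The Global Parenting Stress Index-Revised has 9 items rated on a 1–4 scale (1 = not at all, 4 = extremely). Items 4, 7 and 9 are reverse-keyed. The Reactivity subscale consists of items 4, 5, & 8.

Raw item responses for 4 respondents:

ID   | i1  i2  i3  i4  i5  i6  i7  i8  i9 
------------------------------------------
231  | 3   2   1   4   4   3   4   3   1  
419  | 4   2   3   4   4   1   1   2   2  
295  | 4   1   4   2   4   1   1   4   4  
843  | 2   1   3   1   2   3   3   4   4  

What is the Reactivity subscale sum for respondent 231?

Respondent 231 raw: 3, 2, 1, 4, 4, 3, 4, 3, 1.
Reactivity items: 4, 5, 8.
Reverse-coded (reversed = (1+4) − raw = 5 − raw):
  item 4: 5 − 4 = 1
  item 5: 4
  item 8: 3
Sum = 1 + 4 + 3 = 8

8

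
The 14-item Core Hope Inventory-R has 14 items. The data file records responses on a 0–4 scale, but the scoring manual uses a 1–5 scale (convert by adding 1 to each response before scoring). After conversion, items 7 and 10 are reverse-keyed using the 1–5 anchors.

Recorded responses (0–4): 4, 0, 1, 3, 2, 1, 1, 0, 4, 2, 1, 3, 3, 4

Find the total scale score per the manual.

Convert to 1–5: 5, 1, 2, 4, 3, 2, 2, 1, 5, 3, 2, 4, 4, 5
Reverse-coded (on a 1–5 scale, reversed = 6 − raw):
  item 7: 6 − 2 = 4
  item 10: 6 − 3 = 3
Scored: 5, 1, 2, 4, 3, 2, 4, 1, 5, 3, 2, 4, 4, 5
Total = 45

45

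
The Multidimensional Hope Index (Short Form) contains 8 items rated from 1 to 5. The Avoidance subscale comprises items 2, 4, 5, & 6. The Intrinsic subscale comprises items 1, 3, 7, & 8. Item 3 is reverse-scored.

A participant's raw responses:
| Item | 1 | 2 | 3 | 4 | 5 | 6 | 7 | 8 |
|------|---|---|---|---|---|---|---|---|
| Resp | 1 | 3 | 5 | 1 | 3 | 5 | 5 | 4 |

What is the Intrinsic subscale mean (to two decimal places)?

2.75

Intrinsic items: 1, 3, 7, 8.
Of these, item 3 is reverse-scored; on a 1–5 scale, reversed = 6 − raw.
  item 1: 1
  item 3: 6 − 5 = 1
  item 7: 5
  item 8: 4
Sum = 1 + 1 + 5 + 4 = 11
Mean = 11 / 4 = 2.75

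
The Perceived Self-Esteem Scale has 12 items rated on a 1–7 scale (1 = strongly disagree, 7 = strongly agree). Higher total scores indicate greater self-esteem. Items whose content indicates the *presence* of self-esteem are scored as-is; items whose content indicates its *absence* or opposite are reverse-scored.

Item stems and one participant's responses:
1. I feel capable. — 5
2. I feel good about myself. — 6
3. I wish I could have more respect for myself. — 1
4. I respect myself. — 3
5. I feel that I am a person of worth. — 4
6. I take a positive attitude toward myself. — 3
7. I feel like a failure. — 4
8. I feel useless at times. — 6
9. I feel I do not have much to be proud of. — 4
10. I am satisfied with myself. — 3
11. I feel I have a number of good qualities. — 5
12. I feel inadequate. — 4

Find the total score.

Items 3, 7, 8, 9, 12 describe the absence/opposite of self-esteem → reverse-score.
reverse-coded value = 8 − response.
  item 1: 5
  item 2: 6
  item 3: 8 − 1 = 7
  item 4: 3
  item 5: 4
  item 6: 3
  item 7: 8 − 4 = 4
  item 8: 8 − 6 = 2
  item 9: 8 − 4 = 4
  item 10: 3
  item 11: 5
  item 12: 8 − 4 = 4
Total = 5 + 6 + 7 + 3 + 4 + 3 + 4 + 2 + 4 + 3 + 5 + 4 = 50

50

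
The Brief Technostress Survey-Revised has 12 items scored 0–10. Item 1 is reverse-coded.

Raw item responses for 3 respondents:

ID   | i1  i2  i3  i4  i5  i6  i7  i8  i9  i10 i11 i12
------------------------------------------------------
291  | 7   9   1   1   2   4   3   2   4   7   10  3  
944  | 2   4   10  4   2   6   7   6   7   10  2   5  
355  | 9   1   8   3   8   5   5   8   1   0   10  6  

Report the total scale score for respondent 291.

Respondent 291 raw: 7, 9, 1, 1, 2, 4, 3, 2, 4, 7, 10, 3.
Reverse-coded (on a 0–10 scale, reversed = 10 − raw):
  item 1: 10 − 7 = 3
  item 2: 9
  item 3: 1
  item 4: 1
  item 5: 2
  item 6: 4
  item 7: 3
  item 8: 2
  item 9: 4
  item 10: 7
  item 11: 10
  item 12: 3
Sum = 3 + 9 + 1 + 1 + 2 + 4 + 3 + 2 + 4 + 7 + 10 + 3 = 49

49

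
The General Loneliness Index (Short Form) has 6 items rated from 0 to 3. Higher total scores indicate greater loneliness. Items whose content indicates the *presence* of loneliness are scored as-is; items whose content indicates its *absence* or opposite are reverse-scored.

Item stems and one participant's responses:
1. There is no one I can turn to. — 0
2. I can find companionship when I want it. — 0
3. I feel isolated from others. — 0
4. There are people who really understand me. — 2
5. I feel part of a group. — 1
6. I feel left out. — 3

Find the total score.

9

Items 2, 4, 5 describe the absence/opposite of loneliness → reverse-score.
on a 0–3 scale, reversed = 3 − raw.
  item 1: 0
  item 2: 3 − 0 = 3
  item 3: 0
  item 4: 3 − 2 = 1
  item 5: 3 − 1 = 2
  item 6: 3
Total = 0 + 3 + 0 + 1 + 2 + 3 = 9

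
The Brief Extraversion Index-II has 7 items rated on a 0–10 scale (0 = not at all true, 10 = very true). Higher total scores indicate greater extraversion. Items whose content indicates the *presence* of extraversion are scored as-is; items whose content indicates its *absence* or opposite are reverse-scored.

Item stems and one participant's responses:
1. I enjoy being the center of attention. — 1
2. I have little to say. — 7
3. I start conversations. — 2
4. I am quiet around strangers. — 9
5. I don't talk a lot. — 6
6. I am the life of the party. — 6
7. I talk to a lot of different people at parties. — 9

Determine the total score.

Items 2, 4, 5 describe the absence/opposite of extraversion → reverse-score.
on a 0–10 scale, reversed = 10 − raw.
  item 1: 1
  item 2: 10 − 7 = 3
  item 3: 2
  item 4: 10 − 9 = 1
  item 5: 10 − 6 = 4
  item 6: 6
  item 7: 9
Total = 1 + 3 + 2 + 1 + 4 + 6 + 9 = 26

26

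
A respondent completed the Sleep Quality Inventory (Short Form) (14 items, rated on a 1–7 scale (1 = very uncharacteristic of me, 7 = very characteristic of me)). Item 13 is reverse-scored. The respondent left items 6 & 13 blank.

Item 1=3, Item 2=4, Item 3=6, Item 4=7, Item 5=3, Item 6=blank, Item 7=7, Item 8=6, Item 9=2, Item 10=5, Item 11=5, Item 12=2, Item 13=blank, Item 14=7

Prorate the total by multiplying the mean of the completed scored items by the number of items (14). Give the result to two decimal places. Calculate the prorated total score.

66.50

Reverse-coded (reverse-coded value = 8 − response):
Completed scored items (12 of 14): 3, 4, 6, 7, 3, 7, 6, 2, 5, 5, 2, 7; sum = 57.
Person mean = 57 / 12 ≈ 4.7500
Prorated total = (57 / 12) × 14 = 66.50 (to 2 dp)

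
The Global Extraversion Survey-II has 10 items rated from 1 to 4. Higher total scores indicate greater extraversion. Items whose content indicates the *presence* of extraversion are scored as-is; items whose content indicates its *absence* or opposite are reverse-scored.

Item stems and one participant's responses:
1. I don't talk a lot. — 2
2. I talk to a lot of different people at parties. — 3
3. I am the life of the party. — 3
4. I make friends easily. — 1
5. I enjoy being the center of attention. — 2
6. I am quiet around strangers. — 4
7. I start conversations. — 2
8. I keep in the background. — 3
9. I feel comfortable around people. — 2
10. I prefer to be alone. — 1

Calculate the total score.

Items 1, 6, 8, 10 describe the absence/opposite of extraversion → reverse-score.
on a 1–4 scale, reversed = 5 − raw.
  item 1: 5 − 2 = 3
  item 2: 3
  item 3: 3
  item 4: 1
  item 5: 2
  item 6: 5 − 4 = 1
  item 7: 2
  item 8: 5 − 3 = 2
  item 9: 2
  item 10: 5 − 1 = 4
Total = 3 + 3 + 3 + 1 + 2 + 1 + 2 + 2 + 2 + 4 = 23

23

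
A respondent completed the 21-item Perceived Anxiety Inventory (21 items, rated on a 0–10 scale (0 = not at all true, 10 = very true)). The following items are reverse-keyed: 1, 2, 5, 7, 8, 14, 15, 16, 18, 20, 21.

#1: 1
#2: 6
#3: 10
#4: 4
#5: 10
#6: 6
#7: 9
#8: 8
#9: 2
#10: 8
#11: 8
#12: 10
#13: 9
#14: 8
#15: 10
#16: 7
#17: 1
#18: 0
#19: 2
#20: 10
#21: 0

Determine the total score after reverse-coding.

101

Reverse-coded items (reverse-coded value = 10 − response):
  item 1: 10 − 1 = 9
  item 2: 10 − 6 = 4
  item 5: 10 − 10 = 0
  item 7: 10 − 9 = 1
  item 8: 10 − 8 = 2
  item 14: 10 − 8 = 2
  item 15: 10 − 10 = 0
  item 16: 10 − 7 = 3
  item 18: 10 − 0 = 10
  item 20: 10 − 10 = 0
  item 21: 10 − 0 = 10
Scored responses: 9, 4, 10, 4, 0, 6, 1, 2, 2, 8, 8, 10, 9, 2, 0, 3, 1, 10, 2, 0, 10
Total = 9 + 4 + 10 + 4 + 0 + 6 + 1 + 2 + 2 + 8 + 8 + 10 + 9 + 2 + 0 + 3 + 1 + 10 + 2 + 0 + 10 = 101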